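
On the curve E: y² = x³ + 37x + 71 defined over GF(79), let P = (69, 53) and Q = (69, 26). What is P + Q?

O

The two points share x = 69 and their y-coordinates satisfy 53 + 26 ≡ 0 (mod 79), so they are inverses. Their sum is O.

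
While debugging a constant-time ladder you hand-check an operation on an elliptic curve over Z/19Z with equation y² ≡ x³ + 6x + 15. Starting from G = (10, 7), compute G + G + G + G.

(7, 1)

Double-and-add on 4 = (100)₂. Start with G = (10, 7) for the leading 1-bit.
double: tangent at (10, 7): λ = (3·10² + 6)/(2·7) ≡ 2/14. 14⁻¹ ≡ 15 (mod 19), so λ ≡ 2·15 ≡ 11.
  x = λ² - 10 - 10 = 121 - 20 ≡ 6; y = λ·(10 - 6) - 7 ≡ 18. → (6, 18)
double: tangent at (6, 18): λ = (3·6² + 6)/(2·18) ≡ 0/17. 17⁻¹ ≡ 9 (mod 19), so λ ≡ 0·9 ≡ 0.
  x = λ² - 6 - 6 = 0 - 12 ≡ 7; y = λ·(6 - 7) - 18 ≡ 1. → (7, 1)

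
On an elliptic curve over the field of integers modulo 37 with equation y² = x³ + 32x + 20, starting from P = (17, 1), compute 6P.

Repeated addition: build up to 6P.
2P: tangent at (17, 1): λ = (3·17² + 32)/(2·1) ≡ 11/2. 2⁻¹ ≡ 19 (mod 37), so λ ≡ 11·19 ≡ 24.
  x = λ² - 17 - 17 = 576 - 34 ≡ 24; y = λ·(17 - 24) - 1 ≡ 16. → (24, 16)
3P: (24, 16) + (17, 1). λ = (1 - 16)/(17 - 24) ≡ 22/30 mod 37. 30⁻¹ ≡ 21 (mod 37) since 30·21 = 630 ≡ 1, so λ ≡ 18.
  x = λ² - 24 - 17 = 324 - 41 ≡ 24; y = λ·(24 - 24) - 16 ≡ 21. → (24, 21)
4P: (24, 21) + (17, 1). λ = (1 - 21)/(17 - 24) ≡ 17/30 mod 37. 30⁻¹ ≡ 21 (mod 37) since 30·21 = 630 ≡ 1, so λ ≡ 24.
  x = λ² - 24 - 17 = 576 - 41 ≡ 17; y = λ·(24 - 17) - 21 ≡ 36. → (17, 36)
5P: (17, 36) + (17, 1): same x and y₁ ≡ -y₂, so the sum is ∞.
6P: ∞ + (17, 1) = (17, 1) (identity).

(17, 1)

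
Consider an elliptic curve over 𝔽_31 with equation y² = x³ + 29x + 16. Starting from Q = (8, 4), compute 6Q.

(2, 19)

Repeated addition: build up to 6Q.
2Q: tangent at (8, 4): λ = (3·8² + 29)/(2·4) ≡ 4/8. 8⁻¹ ≡ 4 (mod 31), so λ ≡ 4·4 ≡ 16.
  x = λ² - 8 - 8 = 256 - 16 ≡ 23; y = λ·(8 - 23) - 4 ≡ 4. → (23, 4)
3Q: (23, 4) + (8, 4). λ = (4 - 4)/(8 - 23) ≡ 0/16 mod 31. 16⁻¹ ≡ 2 (mod 31), so λ ≡ 0.
  x = λ² - 23 - 8 = 0 - 31 ≡ 0; y = λ·(23 - 0) - 4 ≡ 27. → (0, 27)
4Q: (0, 27) + (8, 4). λ = (4 - 27)/(8 - 0) ≡ 8/8 mod 31. 8⁻¹ ≡ 4 (mod 31), so λ ≡ 1.
  x = λ² - 0 - 8 = 1 - 8 ≡ 24; y = λ·(0 - 24) - 27 ≡ 11. → (24, 11)
5Q: (24, 11) + (8, 4). λ = (4 - 11)/(8 - 24) ≡ 24/15 mod 31. 15⁻¹ ≡ 29 (mod 31), so λ ≡ 14.
  x = λ² - 24 - 8 = 196 - 32 ≡ 9; y = λ·(24 - 9) - 11 ≡ 13. → (9, 13)
6Q: (9, 13) + (8, 4). λ = (4 - 13)/(8 - 9) ≡ 22/30 mod 31. 30⁻¹ ≡ 30 (mod 31), so λ ≡ 9.
  x = λ² - 9 - 8 = 81 - 17 ≡ 2; y = λ·(9 - 2) - 13 ≡ 19. → (2, 19)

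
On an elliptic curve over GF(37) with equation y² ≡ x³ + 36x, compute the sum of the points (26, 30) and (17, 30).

(31, 7)

(26, 30) + (17, 30). λ = (30 - 30)/(17 - 26) ≡ 0/28 mod 37. 28⁻¹ ≡ 4 (mod 37), so λ ≡ 0.
  x = λ² - 26 - 17 = 0 - 43 ≡ 31; y = λ·(26 - 31) - 30 ≡ 7. → (31, 7)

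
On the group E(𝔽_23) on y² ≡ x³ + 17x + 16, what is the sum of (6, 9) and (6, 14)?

O

The two points share x = 6 and their y-coordinates satisfy 9 + 14 ≡ 0 (mod 23), so they are inverses. Their sum is O.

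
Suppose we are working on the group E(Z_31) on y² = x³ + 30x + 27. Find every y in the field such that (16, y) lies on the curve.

x³ + 30x + 27 = 4603 ≡ 15 (mod 31).
15 is a non-residue mod 31; no y exists.

none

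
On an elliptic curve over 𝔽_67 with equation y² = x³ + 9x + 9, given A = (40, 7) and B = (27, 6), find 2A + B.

(26, 8)

First 2A:
Repeated addition: build up to 2A.
2A: tangent at (40, 7): λ = (3·40² + 9)/(2·7) ≡ 52/14. 14⁻¹ ≡ 24 (mod 67), so λ ≡ 52·24 ≡ 42.
  x = λ² - 40 - 40 = 1764 - 80 ≡ 9; y = λ·(40 - 9) - 7 ≡ 22. → (9, 22)
2A = (9, 22).
Finally 2A + B:
(9, 22) + (27, 6). λ = (6 - 22)/(27 - 9) ≡ 51/18 mod 67. 18⁻¹ ≡ 41 (mod 67), so λ ≡ 14.
  x = λ² - 9 - 27 = 196 - 36 ≡ 26; y = λ·(9 - 26) - 22 ≡ 8. → (26, 8)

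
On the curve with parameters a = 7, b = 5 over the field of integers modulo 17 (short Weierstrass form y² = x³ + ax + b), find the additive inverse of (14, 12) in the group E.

(14, 5)

-(14, 12) = (14, -12 mod 17) = (14, 5).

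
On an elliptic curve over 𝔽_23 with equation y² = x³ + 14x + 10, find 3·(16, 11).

(22, 15)

Write G = (16, 11).
Repeated addition: build up to 3G.
2G: tangent at (16, 11): λ = (3·16² + 14)/(2·11) ≡ 0/22. 22⁻¹ ≡ 22 (mod 23), so λ ≡ 0·22 ≡ 0.
  x = λ² - 16 - 16 = 0 - 32 ≡ 14; y = λ·(16 - 14) - 11 ≡ 12. → (14, 12)
3G: (14, 12) + (16, 11). λ = (11 - 12)/(16 - 14) ≡ 22/2 mod 23. 2⁻¹ ≡ 12 (mod 23) since 2·12 = 24 ≡ 1, so λ ≡ 11.
  x = λ² - 14 - 16 = 121 - 30 ≡ 22; y = λ·(14 - 22) - 12 ≡ 15. → (22, 15)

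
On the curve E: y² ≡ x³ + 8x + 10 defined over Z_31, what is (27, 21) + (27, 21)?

tangent at (27, 21): λ = (3·27² + 8)/(2·21) ≡ 25/11. 11⁻¹ ≡ 17 (mod 31), so λ ≡ 25·17 ≡ 22.
  x = λ² - 27 - 27 = 484 - 54 ≡ 27; y = λ·(27 - 27) - 21 ≡ 10. → (27, 10)

(27, 10)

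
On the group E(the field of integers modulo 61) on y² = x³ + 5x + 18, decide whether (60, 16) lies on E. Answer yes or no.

y² = 16² ≡ 12; x³ + 5x + 18 = 216318 ≡ 12 (mod 61). 12 = 12.

yes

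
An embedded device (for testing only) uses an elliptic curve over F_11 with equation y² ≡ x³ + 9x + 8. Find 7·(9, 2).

Write Q = (9, 2).
Double-and-add on 7 = (111)₂. Start with Q = (9, 2) for the leading 1-bit.
double: tangent at (9, 2): λ = (3·9² + 9)/(2·2) ≡ 10/4. 4⁻¹ ≡ 3 (mod 11), so λ ≡ 10·3 ≡ 8.
  x = λ² - 9 - 9 = 64 - 18 ≡ 2; y = λ·(9 - 2) - 2 ≡ 10. → (2, 10)
add Q: (2, 10) + (9, 2). λ = (2 - 10)/(9 - 2) ≡ 3/7 mod 11. 7⁻¹ ≡ 8 (mod 11), so λ ≡ 2.
  x = λ² - 2 - 9 = 4 - 11 ≡ 4; y = λ·(2 - 4) - 10 ≡ 8. → (4, 8)
double: tangent at (4, 8): λ = (3·4² + 9)/(2·8) ≡ 2/5. 5⁻¹ ≡ 9 (mod 11), so λ ≡ 2·9 ≡ 7.
  x = λ² - 4 - 4 = 49 - 8 ≡ 8; y = λ·(4 - 8) - 8 ≡ 8. → (8, 8)
add Q: (8, 8) + (9, 2). λ = (2 - 8)/(9 - 8) ≡ 5/1 mod 11. 1⁻¹ ≡ 1 (mod 11), so λ ≡ 5.
  x = λ² - 8 - 9 = 25 - 17 ≡ 8; y = λ·(8 - 8) - 8 ≡ 3. → (8, 3)

(8, 3)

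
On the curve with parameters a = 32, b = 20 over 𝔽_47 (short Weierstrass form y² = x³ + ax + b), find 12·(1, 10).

(37, 4)

Write G = (1, 10).
Double-and-add on 12 = (1100)₂. Start with G = (1, 10) for the leading 1-bit.
double: tangent at (1, 10): λ = (3·1² + 32)/(2·10) ≡ 35/20. 20⁻¹ ≡ 40 (mod 47) since 20·40 = 800 ≡ 1, so λ ≡ 35·40 ≡ 37.
  x = λ² - 1 - 1 = 1369 - 2 ≡ 4; y = λ·(1 - 4) - 10 ≡ 20. → (4, 20)
add G: (4, 20) + (1, 10). λ = (10 - 20)/(1 - 4) ≡ 37/44 mod 47. 44⁻¹ ≡ 31 (mod 47) since 44·31 = 1364 ≡ 1, so λ ≡ 19.
  x = λ² - 4 - 1 = 361 - 5 ≡ 27; y = λ·(4 - 27) - 20 ≡ 13. → (27, 13)
double: tangent at (27, 13): λ = (3·27² + 32)/(2·13) ≡ 10/26. 26⁻¹ ≡ 38 (mod 47), so λ ≡ 10·38 ≡ 4.
  x = λ² - 27 - 27 = 16 - 54 ≡ 9; y = λ·(27 - 9) - 13 ≡ 12. → (9, 12)
double: tangent at (9, 12): λ = (3·9² + 32)/(2·12) ≡ 40/24. 24⁻¹ ≡ 2 (mod 47) since 24·2 = 48 ≡ 1, so λ ≡ 40·2 ≡ 33.
  x = λ² - 9 - 9 = 1089 - 18 ≡ 37; y = λ·(9 - 37) - 12 ≡ 4. → (37, 4)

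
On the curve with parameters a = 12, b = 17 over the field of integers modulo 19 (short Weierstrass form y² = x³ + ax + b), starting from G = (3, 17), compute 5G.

Double-and-add on 5 = (101)₂. Start with G = (3, 17) for the leading 1-bit.
double: tangent at (3, 17): λ = (3·3² + 12)/(2·17) ≡ 1/15. 15⁻¹ ≡ 14 (mod 19) since 15·14 = 210 ≡ 1, so λ ≡ 1·14 ≡ 14.
  x = λ² - 3 - 3 = 196 - 6 ≡ 0; y = λ·(3 - 0) - 17 ≡ 6. → (0, 6)
double: tangent at (0, 6): λ = (3·0² + 12)/(2·6) ≡ 12/12. 12⁻¹ ≡ 8 (mod 19), so λ ≡ 12·8 ≡ 1.
  x = λ² - 0 - 0 = 1 - 0 ≡ 1; y = λ·(0 - 1) - 6 ≡ 12. → (1, 12)
add G: (1, 12) + (3, 17). λ = (17 - 12)/(3 - 1) ≡ 5/2 mod 19. 2⁻¹ ≡ 10 (mod 19), so λ ≡ 12.
  x = λ² - 1 - 3 = 144 - 4 ≡ 7; y = λ·(1 - 7) - 12 ≡ 11. → (7, 11)

(7, 11)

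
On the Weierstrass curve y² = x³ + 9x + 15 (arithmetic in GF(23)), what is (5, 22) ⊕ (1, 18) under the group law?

(5, 22) + (1, 18). λ = (18 - 22)/(1 - 5) ≡ 19/19 mod 23. 19⁻¹ ≡ 17 (mod 23), so λ ≡ 1.
  x = λ² - 5 - 1 = 1 - 6 ≡ 18; y = λ·(5 - 18) - 22 ≡ 11. → (18, 11)

(18, 11)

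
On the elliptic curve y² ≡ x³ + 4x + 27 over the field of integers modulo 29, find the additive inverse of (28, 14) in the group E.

(28, 15)

-(28, 14) = (28, -14 mod 29) = (28, 15).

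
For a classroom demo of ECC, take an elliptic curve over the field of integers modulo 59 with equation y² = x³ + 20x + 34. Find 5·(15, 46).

(33, 46)

Write P = (15, 46).
Double-and-add on 5 = (101)₂. Start with P = (15, 46) for the leading 1-bit.
double: tangent at (15, 46): λ = (3·15² + 20)/(2·46) ≡ 46/33. 33⁻¹ ≡ 34 (mod 59), so λ ≡ 46·34 ≡ 30.
  x = λ² - 15 - 15 = 900 - 30 ≡ 44; y = λ·(15 - 44) - 46 ≡ 28. → (44, 28)
double: tangent at (44, 28): λ = (3·44² + 20)/(2·28) ≡ 46/56. 56⁻¹ ≡ 39 (mod 59), so λ ≡ 46·39 ≡ 24.
  x = λ² - 44 - 44 = 576 - 88 ≡ 16; y = λ·(44 - 16) - 28 ≡ 54. → (16, 54)
add P: (16, 54) + (15, 46). λ = (46 - 54)/(15 - 16) ≡ 51/58 mod 59. 58⁻¹ ≡ 58 (mod 59), so λ ≡ 8.
  x = λ² - 16 - 15 = 64 - 31 ≡ 33; y = λ·(16 - 33) - 54 ≡ 46. → (33, 46)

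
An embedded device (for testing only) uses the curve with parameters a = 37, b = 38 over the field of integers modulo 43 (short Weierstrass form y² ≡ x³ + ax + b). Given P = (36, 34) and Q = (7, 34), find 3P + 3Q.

(35, 2)

First 3P:
Repeated addition: build up to 3P.
2P: tangent at (36, 34): λ = (3·36² + 37)/(2·34) ≡ 12/25. 25⁻¹ ≡ 31 (mod 43), so λ ≡ 12·31 ≡ 28.
  x = λ² - 36 - 36 = 784 - 72 ≡ 24; y = λ·(36 - 24) - 34 ≡ 1. → (24, 1)
3P: (24, 1) + (36, 34). λ = (34 - 1)/(36 - 24) ≡ 33/12 mod 43. 12⁻¹ ≡ 18 (mod 43), so λ ≡ 35.
  x = λ² - 24 - 36 = 1225 - 60 ≡ 4; y = λ·(24 - 4) - 1 ≡ 11. → (4, 11)
3P = (4, 11).
Next 3Q:
Repeated addition: build up to 3Q.
2Q: tangent at (7, 34): λ = (3·7² + 37)/(2·34) ≡ 12/25. 25⁻¹ ≡ 31 (mod 43) since 25·31 = 775 ≡ 1, so λ ≡ 12·31 ≡ 28.
  x = λ² - 7 - 7 = 784 - 14 ≡ 39; y = λ·(7 - 39) - 34 ≡ 16. → (39, 16)
3Q: (39, 16) + (7, 34). λ = (34 - 16)/(7 - 39) ≡ 18/11 mod 43. 11⁻¹ ≡ 4 (mod 43), so λ ≡ 29.
  x = λ² - 39 - 7 = 841 - 46 ≡ 21; y = λ·(39 - 21) - 16 ≡ 33. → (21, 33)
3Q = (21, 33).
Finally 3P + 3Q:
(4, 11) + (21, 33). λ = (33 - 11)/(21 - 4) ≡ 22/17 mod 43. 17⁻¹ ≡ 38 (mod 43), so λ ≡ 19.
  x = λ² - 4 - 21 = 361 - 25 ≡ 35; y = λ·(4 - 35) - 11 ≡ 2. → (35, 2)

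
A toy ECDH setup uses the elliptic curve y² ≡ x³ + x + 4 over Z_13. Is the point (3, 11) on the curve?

y² = 11² ≡ 4; x³ + 1x + 4 = 34 ≡ 8 (mod 13). 4 ≠ 8.

no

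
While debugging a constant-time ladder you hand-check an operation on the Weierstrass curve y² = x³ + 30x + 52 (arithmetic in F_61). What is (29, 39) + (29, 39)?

tangent at (29, 39): λ = (3·29² + 30)/(2·39) ≡ 52/17. 17⁻¹ ≡ 18 (mod 61), so λ ≡ 52·18 ≡ 21.
  x = λ² - 29 - 29 = 441 - 58 ≡ 17; y = λ·(29 - 17) - 39 ≡ 30. → (17, 30)

(17, 30)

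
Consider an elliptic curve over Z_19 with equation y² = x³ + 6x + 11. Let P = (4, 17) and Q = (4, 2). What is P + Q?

O

The two points share x = 4 and their y-coordinates satisfy 17 + 2 ≡ 0 (mod 19), so they are inverses. Their sum is ∞.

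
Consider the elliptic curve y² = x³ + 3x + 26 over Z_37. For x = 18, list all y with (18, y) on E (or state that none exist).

none

x³ + 3x + 26 = 5912 ≡ 29 (mod 37).
29 is a non-residue mod 37; no y exists.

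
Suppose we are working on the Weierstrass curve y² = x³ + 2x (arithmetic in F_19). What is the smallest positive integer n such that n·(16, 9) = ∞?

10

2P: tangent at (16, 9): λ = (3·16² + 2)/(2·9) ≡ 10/18. 18⁻¹ ≡ 18 (mod 19) since 18·18 = 324 ≡ 1, so λ ≡ 10·18 ≡ 9.
  x = λ² - 16 - 16 = 81 - 32 ≡ 11; y = λ·(16 - 11) - 9 ≡ 17. → (11, 17)
3P: (11, 17) + (16, 9). λ = (9 - 17)/(16 - 11) ≡ 11/5 mod 19. 5⁻¹ ≡ 4 (mod 19) since 5·4 = 20 ≡ 1, so λ ≡ 6.
  x = λ² - 11 - 16 = 36 - 27 ≡ 9; y = λ·(11 - 9) - 17 ≡ 14. → (9, 14)
4P: (9, 14) + (16, 9). λ = (9 - 14)/(16 - 9) ≡ 14/7 mod 19. 7⁻¹ ≡ 11 (mod 19) since 7·11 = 77 ≡ 1, so λ ≡ 2.
  x = λ² - 9 - 16 = 4 - 25 ≡ 17; y = λ·(9 - 17) - 14 ≡ 8. → (17, 8)
5P: (17, 8) + (16, 9). λ = (9 - 8)/(16 - 17) ≡ 1/18 mod 19. 18⁻¹ ≡ 18 (mod 19) since 18·18 = 324 ≡ 1, so λ ≡ 18.
  x = λ² - 17 - 16 = 324 - 33 ≡ 6; y = λ·(17 - 6) - 8 ≡ 0. → (6, 0)
6P: (6, 0) + (16, 9). λ = (9 - 0)/(16 - 6) ≡ 9/10 mod 19. 10⁻¹ ≡ 2 (mod 19) since 10·2 = 20 ≡ 1, so λ ≡ 18.
  x = λ² - 6 - 16 = 324 - 22 ≡ 17; y = λ·(6 - 17) - 0 ≡ 11. → (17, 11)
7P: (17, 11) + (16, 9). λ = (9 - 11)/(16 - 17) ≡ 17/18 mod 19. 18⁻¹ ≡ 18 (mod 19) since 18·18 = 324 ≡ 1, so λ ≡ 2.
  x = λ² - 17 - 16 = 4 - 33 ≡ 9; y = λ·(17 - 9) - 11 ≡ 5. → (9, 5)
8P: (9, 5) + (16, 9). λ = (9 - 5)/(16 - 9) ≡ 4/7 mod 19. 7⁻¹ ≡ 11 (mod 19), so λ ≡ 6.
  x = λ² - 9 - 16 = 36 - 25 ≡ 11; y = λ·(9 - 11) - 5 ≡ 2. → (11, 2)
9P: (11, 2) + (16, 9). λ = (9 - 2)/(16 - 11) ≡ 7/5 mod 19. 5⁻¹ ≡ 4 (mod 19) since 5·4 = 20 ≡ 1, so λ ≡ 9.
  x = λ² - 11 - 16 = 81 - 27 ≡ 16; y = λ·(11 - 16) - 2 ≡ 10. → (16, 10)
10P: (16, 10) + (16, 9): same x and y₁ ≡ -y₂, so the sum is ∞.
10P = ∞, so the order is 10.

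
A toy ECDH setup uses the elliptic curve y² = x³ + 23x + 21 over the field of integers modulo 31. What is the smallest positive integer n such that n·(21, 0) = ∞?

2P: (21, 0) + (21, 0): same x and y₁ ≡ -y₂, so the sum is ∞.
2P = ∞, so the order is 2.

2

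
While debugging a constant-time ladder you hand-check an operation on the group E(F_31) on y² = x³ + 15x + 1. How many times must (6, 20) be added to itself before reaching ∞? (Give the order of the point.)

3

2P: tangent at (6, 20): λ = (3·6² + 15)/(2·20) ≡ 30/9. 9⁻¹ ≡ 7 (mod 31) since 9·7 = 63 ≡ 1, so λ ≡ 30·7 ≡ 24.
  x = λ² - 6 - 6 = 576 - 12 ≡ 6; y = λ·(6 - 6) - 20 ≡ 11. → (6, 11)
3P: (6, 11) + (6, 20): same x and y₁ ≡ -y₂, so the sum is ∞.
3P = ∞, so the order is 3.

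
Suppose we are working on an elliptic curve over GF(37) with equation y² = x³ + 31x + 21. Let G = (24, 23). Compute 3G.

(34, 7)

Repeated addition: build up to 3G.
2G: tangent at (24, 23): λ = (3·24² + 31)/(2·23) ≡ 20/9. 9⁻¹ ≡ 33 (mod 37) since 9·33 = 297 ≡ 1, so λ ≡ 20·33 ≡ 31.
  x = λ² - 24 - 24 = 961 - 48 ≡ 25; y = λ·(24 - 25) - 23 ≡ 20. → (25, 20)
3G: (25, 20) + (24, 23). λ = (23 - 20)/(24 - 25) ≡ 3/36 mod 37. 36⁻¹ ≡ 36 (mod 37), so λ ≡ 34.
  x = λ² - 25 - 24 = 1156 - 49 ≡ 34; y = λ·(25 - 34) - 20 ≡ 7. → (34, 7)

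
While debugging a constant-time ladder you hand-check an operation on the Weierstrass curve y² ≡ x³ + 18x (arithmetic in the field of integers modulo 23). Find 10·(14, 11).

(12, 9)

Write P = (14, 11).
Repeated addition: build up to 10P.
2P: tangent at (14, 11): λ = (3·14² + 18)/(2·11) ≡ 8/22. 22⁻¹ ≡ 22 (mod 23) since 22·22 = 484 ≡ 1, so λ ≡ 8·22 ≡ 15.
  x = λ² - 14 - 14 = 225 - 28 ≡ 13; y = λ·(14 - 13) - 11 ≡ 4. → (13, 4)
3P: (13, 4) + (14, 11). λ = (11 - 4)/(14 - 13) ≡ 7/1 mod 23. 1⁻¹ ≡ 1 (mod 23), so λ ≡ 7.
  x = λ² - 13 - 14 = 49 - 27 ≡ 22; y = λ·(13 - 22) - 4 ≡ 2. → (22, 2)
4P: (22, 2) + (14, 11). λ = (11 - 2)/(14 - 22) ≡ 9/15 mod 23. 15⁻¹ ≡ 20 (mod 23), so λ ≡ 19.
  x = λ² - 22 - 14 = 361 - 36 ≡ 3; y = λ·(22 - 3) - 2 ≡ 14. → (3, 14)
5P: (3, 14) + (14, 11). λ = (11 - 14)/(14 - 3) ≡ 20/11 mod 23. 11⁻¹ ≡ 21 (mod 23) since 11·21 = 231 ≡ 1, so λ ≡ 6.
  x = λ² - 3 - 14 = 36 - 17 ≡ 19; y = λ·(3 - 19) - 14 ≡ 5. → (19, 5)
6P: (19, 5) + (14, 11). λ = (11 - 5)/(14 - 19) ≡ 6/18 mod 23. 18⁻¹ ≡ 9 (mod 23), so λ ≡ 8.
  x = λ² - 19 - 14 = 64 - 33 ≡ 8; y = λ·(19 - 8) - 5 ≡ 14. → (8, 14)
7P: (8, 14) + (14, 11). λ = (11 - 14)/(14 - 8) ≡ 20/6 mod 23. 6⁻¹ ≡ 4 (mod 23) since 6·4 = 24 ≡ 1, so λ ≡ 11.
  x = λ² - 8 - 14 = 121 - 22 ≡ 7; y = λ·(8 - 7) - 14 ≡ 20. → (7, 20)
8P: (7, 20) + (14, 11). λ = (11 - 20)/(14 - 7) ≡ 14/7 mod 23. 7⁻¹ ≡ 10 (mod 23) since 7·10 = 70 ≡ 1, so λ ≡ 2.
  x = λ² - 7 - 14 = 4 - 21 ≡ 6; y = λ·(7 - 6) - 20 ≡ 5. → (6, 5)
9P: (6, 5) + (14, 11). λ = (11 - 5)/(14 - 6) ≡ 6/8 mod 23. 8⁻¹ ≡ 3 (mod 23), so λ ≡ 18.
  x = λ² - 6 - 14 = 324 - 20 ≡ 5; y = λ·(6 - 5) - 5 ≡ 13. → (5, 13)
10P: (5, 13) + (14, 11). λ = (11 - 13)/(14 - 5) ≡ 21/9 mod 23. 9⁻¹ ≡ 18 (mod 23), so λ ≡ 10.
  x = λ² - 5 - 14 = 100 - 19 ≡ 12; y = λ·(5 - 12) - 13 ≡ 9. → (12, 9)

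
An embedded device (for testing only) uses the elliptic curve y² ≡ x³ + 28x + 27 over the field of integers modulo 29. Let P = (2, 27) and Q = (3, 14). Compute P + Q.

(2, 27) + (3, 14). λ = (14 - 27)/(3 - 2) ≡ 16/1 mod 29. 1⁻¹ ≡ 1 (mod 29) since 1·1 = 1 ≡ 1, so λ ≡ 16.
  x = λ² - 2 - 3 = 256 - 5 ≡ 19; y = λ·(2 - 19) - 27 ≡ 20. → (19, 20)

(19, 20)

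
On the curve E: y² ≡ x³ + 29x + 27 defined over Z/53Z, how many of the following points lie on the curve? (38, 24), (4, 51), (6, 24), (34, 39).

(38, 24): 24² ≡ 46, rhs ≡ 33 → off.
(4, 51): 51² ≡ 4, rhs ≡ 48 → off.
(6, 24): 24² ≡ 46, rhs ≡ 46 → on.
(34, 39): 39² ≡ 37, rhs ≡ 37 → on.

2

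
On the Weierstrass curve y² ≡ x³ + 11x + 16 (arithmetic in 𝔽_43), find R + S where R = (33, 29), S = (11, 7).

(33, 29) + (11, 7). λ = (7 - 29)/(11 - 33) ≡ 21/21 mod 43. 21⁻¹ ≡ 41 (mod 43), so λ ≡ 1.
  x = λ² - 33 - 11 = 1 - 44 ≡ 0; y = λ·(33 - 0) - 29 ≡ 4. → (0, 4)

(0, 4)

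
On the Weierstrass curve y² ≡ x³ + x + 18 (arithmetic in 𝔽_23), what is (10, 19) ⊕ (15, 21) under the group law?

(0, 8)

(10, 19) + (15, 21). λ = (21 - 19)/(15 - 10) ≡ 2/5 mod 23. 5⁻¹ ≡ 14 (mod 23), so λ ≡ 5.
  x = λ² - 10 - 15 = 25 - 25 ≡ 0; y = λ·(10 - 0) - 19 ≡ 8. → (0, 8)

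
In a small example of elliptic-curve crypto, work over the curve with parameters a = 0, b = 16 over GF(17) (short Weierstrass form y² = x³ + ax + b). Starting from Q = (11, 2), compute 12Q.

(0, 4)

Double-and-add on 12 = (1100)₂. Start with Q = (11, 2) for the leading 1-bit.
double: tangent at (11, 2): λ = (3·11² + 0)/(2·2) ≡ 6/4. 4⁻¹ ≡ 13 (mod 17), so λ ≡ 6·13 ≡ 10.
  x = λ² - 11 - 11 = 100 - 22 ≡ 10; y = λ·(11 - 10) - 2 ≡ 8. → (10, 8)
add Q: (10, 8) + (11, 2). λ = (2 - 8)/(11 - 10) ≡ 11/1 mod 17. 1⁻¹ ≡ 1 (mod 17), so λ ≡ 11.
  x = λ² - 10 - 11 = 121 - 21 ≡ 15; y = λ·(10 - 15) - 8 ≡ 5. → (15, 5)
double: tangent at (15, 5): λ = (3·15² + 0)/(2·5) ≡ 12/10. 10⁻¹ ≡ 12 (mod 17), so λ ≡ 12·12 ≡ 8.
  x = λ² - 15 - 15 = 64 - 30 ≡ 0; y = λ·(15 - 0) - 5 ≡ 13. → (0, 13)
double: tangent at (0, 13): λ = (3·0² + 0)/(2·13) ≡ 0/9. 9⁻¹ ≡ 2 (mod 17), so λ ≡ 0·2 ≡ 0.
  x = λ² - 0 - 0 = 0 - 0 ≡ 0; y = λ·(0 - 0) - 13 ≡ 4. → (0, 4)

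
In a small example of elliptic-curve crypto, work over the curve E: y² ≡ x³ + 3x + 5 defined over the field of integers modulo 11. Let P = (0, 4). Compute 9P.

O

Double-and-add on 9 = (1001)₂. Start with P = (0, 4) for the leading 1-bit.
double: tangent at (0, 4): λ = (3·0² + 3)/(2·4) ≡ 3/8. 8⁻¹ ≡ 7 (mod 11) since 8·7 = 56 ≡ 1, so λ ≡ 3·7 ≡ 10.
  x = λ² - 0 - 0 = 100 - 0 ≡ 1; y = λ·(0 - 1) - 4 ≡ 8. → (1, 8)
double: tangent at (1, 8): λ = (3·1² + 3)/(2·8) ≡ 6/5. 5⁻¹ ≡ 9 (mod 11) since 5·9 = 45 ≡ 1, so λ ≡ 6·9 ≡ 10.
  x = λ² - 1 - 1 = 100 - 2 ≡ 10; y = λ·(1 - 10) - 8 ≡ 1. → (10, 1)
double: tangent at (10, 1): λ = (3·10² + 3)/(2·1) ≡ 6/2. 2⁻¹ ≡ 6 (mod 11), so λ ≡ 6·6 ≡ 3.
  x = λ² - 10 - 10 = 9 - 20 ≡ 0; y = λ·(10 - 0) - 1 ≡ 7. → (0, 7)
add P: (0, 7) + (0, 4): same x and y₁ ≡ -y₂, so the sum is 𝒪.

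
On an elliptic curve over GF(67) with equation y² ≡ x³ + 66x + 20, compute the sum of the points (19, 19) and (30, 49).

(19, 19) + (30, 49). λ = (49 - 19)/(30 - 19) ≡ 30/11 mod 67. 11⁻¹ ≡ 61 (mod 67), so λ ≡ 21.
  x = λ² - 19 - 30 = 441 - 49 ≡ 57; y = λ·(19 - 57) - 19 ≡ 54. → (57, 54)

(57, 54)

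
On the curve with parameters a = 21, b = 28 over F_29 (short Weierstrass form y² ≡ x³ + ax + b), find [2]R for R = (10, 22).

tangent at (10, 22): λ = (3·10² + 21)/(2·22) ≡ 2/15. 15⁻¹ ≡ 2 (mod 29) since 15·2 = 30 ≡ 1, so λ ≡ 2·2 ≡ 4.
  x = λ² - 10 - 10 = 16 - 20 ≡ 25; y = λ·(10 - 25) - 22 ≡ 5. → (25, 5)

(25, 5)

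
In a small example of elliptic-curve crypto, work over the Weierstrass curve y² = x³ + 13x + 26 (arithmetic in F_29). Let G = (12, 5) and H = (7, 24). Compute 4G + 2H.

First 4G:
Repeated addition: build up to 4G.
2G: tangent at (12, 5): λ = (3·12² + 13)/(2·5) ≡ 10/10. 10⁻¹ ≡ 3 (mod 29) since 10·3 = 30 ≡ 1, so λ ≡ 10·3 ≡ 1.
  x = λ² - 12 - 12 = 1 - 24 ≡ 6; y = λ·(12 - 6) - 5 ≡ 1. → (6, 1)
3G: (6, 1) + (12, 5). λ = (5 - 1)/(12 - 6) ≡ 4/6 mod 29. 6⁻¹ ≡ 5 (mod 29), so λ ≡ 20.
  x = λ² - 6 - 12 = 400 - 18 ≡ 5; y = λ·(6 - 5) - 1 ≡ 19. → (5, 19)
4G: (5, 19) + (12, 5). λ = (5 - 19)/(12 - 5) ≡ 15/7 mod 29. 7⁻¹ ≡ 25 (mod 29) since 7·25 = 175 ≡ 1, so λ ≡ 27.
  x = λ² - 5 - 12 = 729 - 17 ≡ 16; y = λ·(5 - 16) - 19 ≡ 3. → (16, 3)
4G = (16, 3).
Next 2H:
Repeated addition: build up to 2H.
2H: tangent at (7, 24): λ = (3·7² + 13)/(2·24) ≡ 15/19. 19⁻¹ ≡ 26 (mod 29) since 19·26 = 494 ≡ 1, so λ ≡ 15·26 ≡ 13.
  x = λ² - 7 - 7 = 169 - 14 ≡ 10; y = λ·(7 - 10) - 24 ≡ 24. → (10, 24)
2H = (10, 24).
Finally 4G + 2H:
(16, 3) + (10, 24). λ = (24 - 3)/(10 - 16) ≡ 21/23 mod 29. 23⁻¹ ≡ 24 (mod 29), so λ ≡ 11.
  x = λ² - 16 - 10 = 121 - 26 ≡ 8; y = λ·(16 - 8) - 3 ≡ 27. → (8, 27)

(8, 27)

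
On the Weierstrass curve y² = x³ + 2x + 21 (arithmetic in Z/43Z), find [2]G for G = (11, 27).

tangent at (11, 27): λ = (3·11² + 2)/(2·27) ≡ 21/11. 11⁻¹ ≡ 4 (mod 43), so λ ≡ 21·4 ≡ 41.
  x = λ² - 11 - 11 = 1681 - 22 ≡ 25; y = λ·(11 - 25) - 27 ≡ 1. → (25, 1)

(25, 1)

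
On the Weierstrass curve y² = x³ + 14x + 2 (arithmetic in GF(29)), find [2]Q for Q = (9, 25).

(4, 21)

tangent at (9, 25): λ = (3·9² + 14)/(2·25) ≡ 25/21. 21⁻¹ ≡ 18 (mod 29) since 21·18 = 378 ≡ 1, so λ ≡ 25·18 ≡ 15.
  x = λ² - 9 - 9 = 225 - 18 ≡ 4; y = λ·(9 - 4) - 25 ≡ 21. → (4, 21)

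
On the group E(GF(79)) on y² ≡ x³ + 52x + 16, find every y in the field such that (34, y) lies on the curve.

x³ + 52x + 16 = 41088 ≡ 8 (mod 79).
Square roots of 8 mod 79: 18 and 61 (since 18² = 324 ≡ 8).

18, 61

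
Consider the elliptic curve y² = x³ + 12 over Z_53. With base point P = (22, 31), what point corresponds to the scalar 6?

(20, 3)

Repeated addition: build up to 6P.
2P: tangent at (22, 31): λ = (3·22² + 0)/(2·31) ≡ 21/9. 9⁻¹ ≡ 6 (mod 53), so λ ≡ 21·6 ≡ 20.
  x = λ² - 22 - 22 = 400 - 44 ≡ 38; y = λ·(22 - 38) - 31 ≡ 20. → (38, 20)
3P: (38, 20) + (22, 31). λ = (31 - 20)/(22 - 38) ≡ 11/37 mod 53. 37⁻¹ ≡ 43 (mod 53) since 37·43 = 1591 ≡ 1, so λ ≡ 49.
  x = λ² - 38 - 22 = 2401 - 60 ≡ 9; y = λ·(38 - 9) - 20 ≡ 23. → (9, 23)
4P: (9, 23) + (22, 31). λ = (31 - 23)/(22 - 9) ≡ 8/13 mod 53. 13⁻¹ ≡ 49 (mod 53) since 13·49 = 637 ≡ 1, so λ ≡ 21.
  x = λ² - 9 - 22 = 441 - 31 ≡ 39; y = λ·(9 - 39) - 23 ≡ 36. → (39, 36)
5P: (39, 36) + (22, 31). λ = (31 - 36)/(22 - 39) ≡ 48/36 mod 53. 36⁻¹ ≡ 28 (mod 53) since 36·28 = 1008 ≡ 1, so λ ≡ 19.
  x = λ² - 39 - 22 = 361 - 61 ≡ 35; y = λ·(39 - 35) - 36 ≡ 40. → (35, 40)
6P: (35, 40) + (22, 31). λ = (31 - 40)/(22 - 35) ≡ 44/40 mod 53. 40⁻¹ ≡ 4 (mod 53) since 40·4 = 160 ≡ 1, so λ ≡ 17.
  x = λ² - 35 - 22 = 289 - 57 ≡ 20; y = λ·(35 - 20) - 40 ≡ 3. → (20, 3)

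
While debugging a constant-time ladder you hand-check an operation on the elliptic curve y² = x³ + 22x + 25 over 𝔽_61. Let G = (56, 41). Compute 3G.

Repeated addition: build up to 3G.
2G: tangent at (56, 41): λ = (3·56² + 22)/(2·41) ≡ 36/21. 21⁻¹ ≡ 32 (mod 61) since 21·32 = 672 ≡ 1, so λ ≡ 36·32 ≡ 54.
  x = λ² - 56 - 56 = 2916 - 112 ≡ 59; y = λ·(56 - 59) - 41 ≡ 41. → (59, 41)
3G: (59, 41) + (56, 41). λ = (41 - 41)/(56 - 59) ≡ 0/58 mod 61. 58⁻¹ ≡ 20 (mod 61) since 58·20 = 1160 ≡ 1, so λ ≡ 0.
  x = λ² - 59 - 56 = 0 - 115 ≡ 7; y = λ·(59 - 7) - 41 ≡ 20. → (7, 20)

(7, 20)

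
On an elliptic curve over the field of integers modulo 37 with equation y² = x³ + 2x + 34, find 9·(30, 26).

(19, 7)

Write Q = (30, 26).
Double-and-add on 9 = (1001)₂. Start with Q = (30, 26) for the leading 1-bit.
double: tangent at (30, 26): λ = (3·30² + 2)/(2·26) ≡ 1/15. 15⁻¹ ≡ 5 (mod 37) since 15·5 = 75 ≡ 1, so λ ≡ 1·5 ≡ 5.
  x = λ² - 30 - 30 = 25 - 60 ≡ 2; y = λ·(30 - 2) - 26 ≡ 3. → (2, 3)
double: tangent at (2, 3): λ = (3·2² + 2)/(2·3) ≡ 14/6. 6⁻¹ ≡ 31 (mod 37), so λ ≡ 14·31 ≡ 27.
  x = λ² - 2 - 2 = 729 - 4 ≡ 22; y = λ·(2 - 22) - 3 ≡ 12. → (22, 12)
double: tangent at (22, 12): λ = (3·22² + 2)/(2·12) ≡ 11/24. 24⁻¹ ≡ 17 (mod 37) since 24·17 = 408 ≡ 1, so λ ≡ 11·17 ≡ 2.
  x = λ² - 22 - 22 = 4 - 44 ≡ 34; y = λ·(22 - 34) - 12 ≡ 1. → (34, 1)
add Q: (34, 1) + (30, 26). λ = (26 - 1)/(30 - 34) ≡ 25/33 mod 37. 33⁻¹ ≡ 9 (mod 37), so λ ≡ 3.
  x = λ² - 34 - 30 = 9 - 64 ≡ 19; y = λ·(34 - 19) - 1 ≡ 7. → (19, 7)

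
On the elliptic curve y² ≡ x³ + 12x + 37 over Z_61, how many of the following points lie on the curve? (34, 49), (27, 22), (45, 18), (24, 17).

1

(34, 49): 49² ≡ 22, rhs ≡ 38 → off.
(27, 22): 22² ≡ 57, rhs ≡ 36 → off.
(45, 18): 18² ≡ 19, rhs ≡ 19 → on.
(24, 17): 17² ≡ 45, rhs ≡ 58 → off.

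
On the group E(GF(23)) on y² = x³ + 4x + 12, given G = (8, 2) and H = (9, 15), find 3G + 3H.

First 3G:
Repeated addition: build up to 3G.
2G: tangent at (8, 2): λ = (3·8² + 4)/(2·2) ≡ 12/4. 4⁻¹ ≡ 6 (mod 23) since 4·6 = 24 ≡ 1, so λ ≡ 12·6 ≡ 3.
  x = λ² - 8 - 8 = 9 - 16 ≡ 16; y = λ·(8 - 16) - 2 ≡ 20. → (16, 20)
3G: (16, 20) + (8, 2). λ = (2 - 20)/(8 - 16) ≡ 5/15 mod 23. 15⁻¹ ≡ 20 (mod 23), so λ ≡ 8.
  x = λ² - 16 - 8 = 64 - 24 ≡ 17; y = λ·(16 - 17) - 20 ≡ 18. → (17, 18)
3G = (17, 18).
Next 3H:
Repeated addition: build up to 3H.
2H: tangent at (9, 15): λ = (3·9² + 4)/(2·15) ≡ 17/7. 7⁻¹ ≡ 10 (mod 23), so λ ≡ 17·10 ≡ 9.
  x = λ² - 9 - 9 = 81 - 18 ≡ 17; y = λ·(9 - 17) - 15 ≡ 5. → (17, 5)
3H: (17, 5) + (9, 15). λ = (15 - 5)/(9 - 17) ≡ 10/15 mod 23. 15⁻¹ ≡ 20 (mod 23), so λ ≡ 16.
  x = λ² - 17 - 9 = 256 - 26 ≡ 0; y = λ·(17 - 0) - 5 ≡ 14. → (0, 14)
3H = (0, 14).
Finally 3G + 3H:
(17, 18) + (0, 14). λ = (14 - 18)/(0 - 17) ≡ 19/6 mod 23. 6⁻¹ ≡ 4 (mod 23) since 6·4 = 24 ≡ 1, so λ ≡ 7.
  x = λ² - 17 - 0 = 49 - 17 ≡ 9; y = λ·(17 - 9) - 18 ≡ 15. → (9, 15)

(9, 15)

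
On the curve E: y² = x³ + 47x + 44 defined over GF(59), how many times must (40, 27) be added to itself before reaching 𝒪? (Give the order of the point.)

6

2P: tangent at (40, 27): λ = (3·40² + 47)/(2·27) ≡ 9/54. 54⁻¹ ≡ 47 (mod 59) since 54·47 = 2538 ≡ 1, so λ ≡ 9·47 ≡ 10.
  x = λ² - 40 - 40 = 100 - 80 ≡ 20; y = λ·(40 - 20) - 27 ≡ 55. → (20, 55)
3P: (20, 55) + (40, 27). λ = (27 - 55)/(40 - 20) ≡ 31/20 mod 59. 20⁻¹ ≡ 3 (mod 59) since 20·3 = 60 ≡ 1, so λ ≡ 34.
  x = λ² - 20 - 40 = 1156 - 60 ≡ 34; y = λ·(20 - 34) - 55 ≡ 0. → (34, 0)
4P: (34, 0) + (40, 27). λ = (27 - 0)/(40 - 34) ≡ 27/6 mod 59. 6⁻¹ ≡ 10 (mod 59), so λ ≡ 34.
  x = λ² - 34 - 40 = 1156 - 74 ≡ 20; y = λ·(34 - 20) - 0 ≡ 4. → (20, 4)
5P: (20, 4) + (40, 27). λ = (27 - 4)/(40 - 20) ≡ 23/20 mod 59. 20⁻¹ ≡ 3 (mod 59) since 20·3 = 60 ≡ 1, so λ ≡ 10.
  x = λ² - 20 - 40 = 100 - 60 ≡ 40; y = λ·(20 - 40) - 4 ≡ 32. → (40, 32)
6P: (40, 32) + (40, 27): same x and y₁ ≡ -y₂, so the sum is 𝒪.
6P = 𝒪, so the order is 6.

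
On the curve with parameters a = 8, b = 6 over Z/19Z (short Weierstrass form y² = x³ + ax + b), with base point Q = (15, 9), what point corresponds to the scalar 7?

Repeated addition: build up to 7Q.
2Q: tangent at (15, 9): λ = (3·15² + 8)/(2·9) ≡ 18/18. 18⁻¹ ≡ 18 (mod 19), so λ ≡ 18·18 ≡ 1.
  x = λ² - 15 - 15 = 1 - 30 ≡ 9; y = λ·(15 - 9) - 9 ≡ 16. → (9, 16)
3Q: (9, 16) + (15, 9). λ = (9 - 16)/(15 - 9) ≡ 12/6 mod 19. 6⁻¹ ≡ 16 (mod 19) since 6·16 = 96 ≡ 1, so λ ≡ 2.
  x = λ² - 9 - 15 = 4 - 24 ≡ 18; y = λ·(9 - 18) - 16 ≡ 4. → (18, 4)
4Q: (18, 4) + (15, 9). λ = (9 - 4)/(15 - 18) ≡ 5/16 mod 19. 16⁻¹ ≡ 6 (mod 19), so λ ≡ 11.
  x = λ² - 18 - 15 = 121 - 33 ≡ 12; y = λ·(18 - 12) - 4 ≡ 5. → (12, 5)
5Q: (12, 5) + (15, 9). λ = (9 - 5)/(15 - 12) ≡ 4/3 mod 19. 3⁻¹ ≡ 13 (mod 19), so λ ≡ 14.
  x = λ² - 12 - 15 = 196 - 27 ≡ 17; y = λ·(12 - 17) - 5 ≡ 1. → (17, 1)
6Q: (17, 1) + (15, 9). λ = (9 - 1)/(15 - 17) ≡ 8/17 mod 19. 17⁻¹ ≡ 9 (mod 19), so λ ≡ 15.
  x = λ² - 17 - 15 = 225 - 32 ≡ 3; y = λ·(17 - 3) - 1 ≡ 0. → (3, 0)
7Q: (3, 0) + (15, 9). λ = (9 - 0)/(15 - 3) ≡ 9/12 mod 19. 12⁻¹ ≡ 8 (mod 19), so λ ≡ 15.
  x = λ² - 3 - 15 = 225 - 18 ≡ 17; y = λ·(3 - 17) - 0 ≡ 18. → (17, 18)

(17, 18)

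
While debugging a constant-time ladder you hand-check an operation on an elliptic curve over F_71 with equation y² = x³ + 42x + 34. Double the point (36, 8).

(35, 69)

tangent at (36, 8): λ = (3·36² + 42)/(2·8) ≡ 25/16. 16⁻¹ ≡ 40 (mod 71), so λ ≡ 25·40 ≡ 6.
  x = λ² - 36 - 36 = 36 - 72 ≡ 35; y = λ·(36 - 35) - 8 ≡ 69. → (35, 69)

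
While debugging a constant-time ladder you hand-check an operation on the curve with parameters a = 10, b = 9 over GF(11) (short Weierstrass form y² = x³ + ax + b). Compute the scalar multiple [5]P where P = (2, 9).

(9, 6)

Repeated addition: build up to 5P.
2P: tangent at (2, 9): λ = (3·2² + 10)/(2·9) ≡ 0/7. 7⁻¹ ≡ 8 (mod 11), so λ ≡ 0·8 ≡ 0.
  x = λ² - 2 - 2 = 0 - 4 ≡ 7; y = λ·(2 - 7) - 9 ≡ 2. → (7, 2)
3P: (7, 2) + (2, 9). λ = (9 - 2)/(2 - 7) ≡ 7/6 mod 11. 6⁻¹ ≡ 2 (mod 11) since 6·2 = 12 ≡ 1, so λ ≡ 3.
  x = λ² - 7 - 2 = 9 - 9 ≡ 0; y = λ·(7 - 0) - 2 ≡ 8. → (0, 8)
4P: (0, 8) + (2, 9). λ = (9 - 8)/(2 - 0) ≡ 1/2 mod 11. 2⁻¹ ≡ 6 (mod 11), so λ ≡ 6.
  x = λ² - 0 - 2 = 36 - 2 ≡ 1; y = λ·(0 - 1) - 8 ≡ 8. → (1, 8)
5P: (1, 8) + (2, 9). λ = (9 - 8)/(2 - 1) ≡ 1/1 mod 11. 1⁻¹ ≡ 1 (mod 11), so λ ≡ 1.
  x = λ² - 1 - 2 = 1 - 3 ≡ 9; y = λ·(1 - 9) - 8 ≡ 6. → (9, 6)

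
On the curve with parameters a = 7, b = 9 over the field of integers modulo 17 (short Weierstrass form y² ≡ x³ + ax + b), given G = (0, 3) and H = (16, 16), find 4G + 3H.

First 4G:
Repeated addition: build up to 4G.
2G: tangent at (0, 3): λ = (3·0² + 7)/(2·3) ≡ 7/6. 6⁻¹ ≡ 3 (mod 17) since 6·3 = 18 ≡ 1, so λ ≡ 7·3 ≡ 4.
  x = λ² - 0 - 0 = 16 - 0 ≡ 16; y = λ·(0 - 16) - 3 ≡ 1. → (16, 1)
3G: (16, 1) + (0, 3). λ = (3 - 1)/(0 - 16) ≡ 2/1 mod 17. 1⁻¹ ≡ 1 (mod 17) since 1·1 = 1 ≡ 1, so λ ≡ 2.
  x = λ² - 16 - 0 = 4 - 16 ≡ 5; y = λ·(16 - 5) - 1 ≡ 4. → (5, 4)
4G: (5, 4) + (0, 3). λ = (3 - 4)/(0 - 5) ≡ 16/12 mod 17. 12⁻¹ ≡ 10 (mod 17) since 12·10 = 120 ≡ 1, so λ ≡ 7.
  x = λ² - 5 - 0 = 49 - 5 ≡ 10; y = λ·(5 - 10) - 4 ≡ 12. → (10, 12)
4G = (10, 12).
Next 3H:
Repeated addition: build up to 3H.
2H: tangent at (16, 16): λ = (3·16² + 7)/(2·16) ≡ 10/15. 15⁻¹ ≡ 8 (mod 17) since 15·8 = 120 ≡ 1, so λ ≡ 10·8 ≡ 12.
  x = λ² - 16 - 16 = 144 - 32 ≡ 10; y = λ·(16 - 10) - 16 ≡ 5. → (10, 5)
3H: (10, 5) + (16, 16). λ = (16 - 5)/(16 - 10) ≡ 11/6 mod 17. 6⁻¹ ≡ 3 (mod 17), so λ ≡ 16.
  x = λ² - 10 - 16 = 256 - 26 ≡ 9; y = λ·(10 - 9) - 5 ≡ 11. → (9, 11)
3H = (9, 11).
Finally 4G + 3H:
(10, 12) + (9, 11). λ = (11 - 12)/(9 - 10) ≡ 16/16 mod 17. 16⁻¹ ≡ 16 (mod 17) since 16·16 = 256 ≡ 1, so λ ≡ 1.
  x = λ² - 10 - 9 = 1 - 19 ≡ 16; y = λ·(10 - 16) - 12 ≡ 16. → (16, 16)

(16, 16)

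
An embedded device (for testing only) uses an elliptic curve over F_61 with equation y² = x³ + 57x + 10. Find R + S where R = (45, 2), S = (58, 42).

(18, 6)

(45, 2) + (58, 42). λ = (42 - 2)/(58 - 45) ≡ 40/13 mod 61. 13⁻¹ ≡ 47 (mod 61), so λ ≡ 50.
  x = λ² - 45 - 58 = 2500 - 103 ≡ 18; y = λ·(45 - 18) - 2 ≡ 6. → (18, 6)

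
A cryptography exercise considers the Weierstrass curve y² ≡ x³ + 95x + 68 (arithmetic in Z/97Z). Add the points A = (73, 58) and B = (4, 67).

(18, 74)

(73, 58) + (4, 67). λ = (67 - 58)/(4 - 73) ≡ 9/28 mod 97. 28⁻¹ ≡ 52 (mod 97) since 28·52 = 1456 ≡ 1, so λ ≡ 80.
  x = λ² - 73 - 4 = 6400 - 77 ≡ 18; y = λ·(73 - 18) - 58 ≡ 74. → (18, 74)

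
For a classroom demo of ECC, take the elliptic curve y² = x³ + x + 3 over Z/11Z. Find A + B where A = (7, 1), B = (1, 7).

(7, 1) + (1, 7). λ = (7 - 1)/(1 - 7) ≡ 6/5 mod 11. 5⁻¹ ≡ 9 (mod 11) since 5·9 = 45 ≡ 1, so λ ≡ 10.
  x = λ² - 7 - 1 = 100 - 8 ≡ 4; y = λ·(7 - 4) - 1 ≡ 7. → (4, 7)

(4, 7)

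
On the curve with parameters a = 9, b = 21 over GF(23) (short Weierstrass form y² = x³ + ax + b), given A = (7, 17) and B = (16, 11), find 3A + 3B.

First 3A:
Repeated addition: build up to 3A.
2A: tangent at (7, 17): λ = (3·7² + 9)/(2·17) ≡ 18/11. 11⁻¹ ≡ 21 (mod 23), so λ ≡ 18·21 ≡ 10.
  x = λ² - 7 - 7 = 100 - 14 ≡ 17; y = λ·(7 - 17) - 17 ≡ 21. → (17, 21)
3A: (17, 21) + (7, 17). λ = (17 - 21)/(7 - 17) ≡ 19/13 mod 23. 13⁻¹ ≡ 16 (mod 23), so λ ≡ 5.
  x = λ² - 17 - 7 = 25 - 24 ≡ 1; y = λ·(17 - 1) - 21 ≡ 13. → (1, 13)
3A = (1, 13).
Next 3B:
Repeated addition: build up to 3B.
2B: tangent at (16, 11): λ = (3·16² + 9)/(2·11) ≡ 18/22. 22⁻¹ ≡ 22 (mod 23) since 22·22 = 484 ≡ 1, so λ ≡ 18·22 ≡ 5.
  x = λ² - 16 - 16 = 25 - 32 ≡ 16; y = λ·(16 - 16) - 11 ≡ 12. → (16, 12)
3B: (16, 12) + (16, 11): same x and y₁ ≡ -y₂, so the sum is ∞.
3B = ∞.
Finally 3A + 3B:
(1, 13) + ∞ = (1, 13) (identity).

(1, 13)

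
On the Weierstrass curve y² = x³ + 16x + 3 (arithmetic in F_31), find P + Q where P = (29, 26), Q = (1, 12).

(9, 15)

(29, 26) + (1, 12). λ = (12 - 26)/(1 - 29) ≡ 17/3 mod 31. 3⁻¹ ≡ 21 (mod 31), so λ ≡ 16.
  x = λ² - 29 - 1 = 256 - 30 ≡ 9; y = λ·(29 - 9) - 26 ≡ 15. → (9, 15)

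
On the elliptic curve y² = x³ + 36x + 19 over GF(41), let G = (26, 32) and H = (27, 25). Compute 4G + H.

(39, 12)

First 4G:
Double-and-add on 4 = (100)₂. Start with G = (26, 32) for the leading 1-bit.
double: tangent at (26, 32): λ = (3·26² + 36)/(2·32) ≡ 14/23. 23⁻¹ ≡ 25 (mod 41) since 23·25 = 575 ≡ 1, so λ ≡ 14·25 ≡ 22.
  x = λ² - 26 - 26 = 484 - 52 ≡ 22; y = λ·(26 - 22) - 32 ≡ 15. → (22, 15)
double: tangent at (22, 15): λ = (3·22² + 36)/(2·15) ≡ 12/30. 30⁻¹ ≡ 26 (mod 41) since 30·26 = 780 ≡ 1, so λ ≡ 12·26 ≡ 25.
  x = λ² - 22 - 22 = 625 - 44 ≡ 7; y = λ·(22 - 7) - 15 ≡ 32. → (7, 32)
4G = (7, 32).
Finally 4G + H:
(7, 32) + (27, 25). λ = (25 - 32)/(27 - 7) ≡ 34/20 mod 41. 20⁻¹ ≡ 39 (mod 41) since 20·39 = 780 ≡ 1, so λ ≡ 14.
  x = λ² - 7 - 27 = 196 - 34 ≡ 39; y = λ·(7 - 39) - 32 ≡ 12. → (39, 12)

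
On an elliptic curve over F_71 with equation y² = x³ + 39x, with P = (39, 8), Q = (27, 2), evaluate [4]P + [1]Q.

(6, 38)

First 4P:
Repeated addition: build up to 4P.
2P: tangent at (39, 8): λ = (3·39² + 39)/(2·8) ≡ 58/16. 16⁻¹ ≡ 40 (mod 71), so λ ≡ 58·40 ≡ 48.
  x = λ² - 39 - 39 = 2304 - 78 ≡ 25; y = λ·(39 - 25) - 8 ≡ 25. → (25, 25)
3P: (25, 25) + (39, 8). λ = (8 - 25)/(39 - 25) ≡ 54/14 mod 71. 14⁻¹ ≡ 66 (mod 71) since 14·66 = 924 ≡ 1, so λ ≡ 14.
  x = λ² - 25 - 39 = 196 - 64 ≡ 61; y = λ·(25 - 61) - 25 ≡ 39. → (61, 39)
4P: (61, 39) + (39, 8). λ = (8 - 39)/(39 - 61) ≡ 40/49 mod 71. 49⁻¹ ≡ 29 (mod 71), so λ ≡ 24.
  x = λ² - 61 - 39 = 576 - 100 ≡ 50; y = λ·(61 - 50) - 39 ≡ 12. → (50, 12)
4P = (50, 12).
Finally 4P + Q:
(50, 12) + (27, 2). λ = (2 - 12)/(27 - 50) ≡ 61/48 mod 71. 48⁻¹ ≡ 37 (mod 71), so λ ≡ 56.
  x = λ² - 50 - 27 = 3136 - 77 ≡ 6; y = λ·(50 - 6) - 12 ≡ 38. → (6, 38)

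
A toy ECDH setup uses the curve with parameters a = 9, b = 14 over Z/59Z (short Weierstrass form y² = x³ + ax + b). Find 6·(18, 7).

(24, 22)

Write G = (18, 7).
Double-and-add on 6 = (110)₂. Start with G = (18, 7) for the leading 1-bit.
double: tangent at (18, 7): λ = (3·18² + 9)/(2·7) ≡ 37/14. 14⁻¹ ≡ 38 (mod 59), so λ ≡ 37·38 ≡ 49.
  x = λ² - 18 - 18 = 2401 - 36 ≡ 5; y = λ·(18 - 5) - 7 ≡ 40. → (5, 40)
add G: (5, 40) + (18, 7). λ = (7 - 40)/(18 - 5) ≡ 26/13 mod 59. 13⁻¹ ≡ 50 (mod 59), so λ ≡ 2.
  x = λ² - 5 - 18 = 4 - 23 ≡ 40; y = λ·(5 - 40) - 40 ≡ 8. → (40, 8)
double: tangent at (40, 8): λ = (3·40² + 9)/(2·8) ≡ 30/16. 16⁻¹ ≡ 48 (mod 59), so λ ≡ 30·48 ≡ 24.
  x = λ² - 40 - 40 = 576 - 80 ≡ 24; y = λ·(40 - 24) - 8 ≡ 22. → (24, 22)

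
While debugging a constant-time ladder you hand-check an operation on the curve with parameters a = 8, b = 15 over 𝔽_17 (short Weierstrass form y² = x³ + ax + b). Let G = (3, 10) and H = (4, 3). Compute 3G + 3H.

First 3G:
Repeated addition: build up to 3G.
2G: tangent at (3, 10): λ = (3·3² + 8)/(2·10) ≡ 1/3. 3⁻¹ ≡ 6 (mod 17), so λ ≡ 1·6 ≡ 6.
  x = λ² - 3 - 3 = 36 - 6 ≡ 13; y = λ·(3 - 13) - 10 ≡ 15. → (13, 15)
3G: (13, 15) + (3, 10). λ = (10 - 15)/(3 - 13) ≡ 12/7 mod 17. 7⁻¹ ≡ 5 (mod 17), so λ ≡ 9.
  x = λ² - 13 - 3 = 81 - 16 ≡ 14; y = λ·(13 - 14) - 15 ≡ 10. → (14, 10)
3G = (14, 10).
Next 3H:
Repeated addition: build up to 3H.
2H: tangent at (4, 3): λ = (3·4² + 8)/(2·3) ≡ 5/6. 6⁻¹ ≡ 3 (mod 17), so λ ≡ 5·3 ≡ 15.
  x = λ² - 4 - 4 = 225 - 8 ≡ 13; y = λ·(4 - 13) - 3 ≡ 15. → (13, 15)
3H: (13, 15) + (4, 3). λ = (3 - 15)/(4 - 13) ≡ 5/8 mod 17. 8⁻¹ ≡ 15 (mod 17) since 8·15 = 120 ≡ 1, so λ ≡ 7.
  x = λ² - 13 - 4 = 49 - 17 ≡ 15; y = λ·(13 - 15) - 15 ≡ 5. → (15, 5)
3H = (15, 5).
Finally 3G + 3H:
(14, 10) + (15, 5). λ = (5 - 10)/(15 - 14) ≡ 12/1 mod 17. 1⁻¹ ≡ 1 (mod 17), so λ ≡ 12.
  x = λ² - 14 - 15 = 144 - 29 ≡ 13; y = λ·(14 - 13) - 10 ≡ 2. → (13, 2)

(13, 2)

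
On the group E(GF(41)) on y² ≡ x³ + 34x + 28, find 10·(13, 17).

Write Q = (13, 17).
Repeated addition: build up to 10Q.
2Q: tangent at (13, 17): λ = (3·13² + 34)/(2·17) ≡ 8/34. 34⁻¹ ≡ 35 (mod 41), so λ ≡ 8·35 ≡ 34.
  x = λ² - 13 - 13 = 1156 - 26 ≡ 23; y = λ·(13 - 23) - 17 ≡ 12. → (23, 12)
3Q: (23, 12) + (13, 17). λ = (17 - 12)/(13 - 23) ≡ 5/31 mod 41. 31⁻¹ ≡ 4 (mod 41) since 31·4 = 124 ≡ 1, so λ ≡ 20.
  x = λ² - 23 - 13 = 400 - 36 ≡ 36; y = λ·(23 - 36) - 12 ≡ 15. → (36, 15)
4Q: (36, 15) + (13, 17). λ = (17 - 15)/(13 - 36) ≡ 2/18 mod 41. 18⁻¹ ≡ 16 (mod 41), so λ ≡ 32.
  x = λ² - 36 - 13 = 1024 - 49 ≡ 32; y = λ·(36 - 32) - 15 ≡ 31. → (32, 31)
5Q: (32, 31) + (13, 17). λ = (17 - 31)/(13 - 32) ≡ 27/22 mod 41. 22⁻¹ ≡ 28 (mod 41) since 22·28 = 616 ≡ 1, so λ ≡ 18.
  x = λ² - 32 - 13 = 324 - 45 ≡ 33; y = λ·(32 - 33) - 31 ≡ 33. → (33, 33)
6Q: (33, 33) + (13, 17). λ = (17 - 33)/(13 - 33) ≡ 25/21 mod 41. 21⁻¹ ≡ 2 (mod 41), so λ ≡ 9.
  x = λ² - 33 - 13 = 81 - 46 ≡ 35; y = λ·(33 - 35) - 33 ≡ 31. → (35, 31)
7Q: (35, 31) + (13, 17). λ = (17 - 31)/(13 - 35) ≡ 27/19 mod 41. 19⁻¹ ≡ 13 (mod 41) since 19·13 = 247 ≡ 1, so λ ≡ 23.
  x = λ² - 35 - 13 = 529 - 48 ≡ 30; y = λ·(35 - 30) - 31 ≡ 2. → (30, 2)
8Q: (30, 2) + (13, 17). λ = (17 - 2)/(13 - 30) ≡ 15/24 mod 41. 24⁻¹ ≡ 12 (mod 41), so λ ≡ 16.
  x = λ² - 30 - 13 = 256 - 43 ≡ 8; y = λ·(30 - 8) - 2 ≡ 22. → (8, 22)
9Q: (8, 22) + (13, 17). λ = (17 - 22)/(13 - 8) ≡ 36/5 mod 41. 5⁻¹ ≡ 33 (mod 41) since 5·33 = 165 ≡ 1, so λ ≡ 40.
  x = λ² - 8 - 13 = 1600 - 21 ≡ 21; y = λ·(8 - 21) - 22 ≡ 32. → (21, 32)
10Q: (21, 32) + (13, 17). λ = (17 - 32)/(13 - 21) ≡ 26/33 mod 41. 33⁻¹ ≡ 5 (mod 41), so λ ≡ 7.
  x = λ² - 21 - 13 = 49 - 34 ≡ 15; y = λ·(21 - 15) - 32 ≡ 10. → (15, 10)

(15, 10)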